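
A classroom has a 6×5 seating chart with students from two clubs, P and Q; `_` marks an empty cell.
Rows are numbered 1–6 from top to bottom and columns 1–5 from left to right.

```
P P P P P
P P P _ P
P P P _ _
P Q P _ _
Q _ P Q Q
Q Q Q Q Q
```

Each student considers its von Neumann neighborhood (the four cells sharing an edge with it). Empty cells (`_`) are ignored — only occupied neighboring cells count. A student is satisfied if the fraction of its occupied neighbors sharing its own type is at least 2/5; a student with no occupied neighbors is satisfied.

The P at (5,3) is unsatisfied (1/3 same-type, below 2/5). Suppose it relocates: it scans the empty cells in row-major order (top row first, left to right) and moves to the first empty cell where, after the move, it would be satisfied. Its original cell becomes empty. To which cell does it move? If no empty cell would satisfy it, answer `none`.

(2,4)

Vacating (5,3). Empty cells in order:
  (2,4): 3/3 same-type → satisfied — stop here.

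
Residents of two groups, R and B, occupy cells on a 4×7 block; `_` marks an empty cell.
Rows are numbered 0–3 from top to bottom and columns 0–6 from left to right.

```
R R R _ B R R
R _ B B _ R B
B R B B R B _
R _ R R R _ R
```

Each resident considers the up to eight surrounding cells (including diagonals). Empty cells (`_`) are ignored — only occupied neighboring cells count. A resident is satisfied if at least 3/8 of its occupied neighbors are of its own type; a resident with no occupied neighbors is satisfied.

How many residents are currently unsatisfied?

6

(0,0)R 2/2 satisfied
(0,1)R 3/4 satisfied
(0,2)R 1/3 not
(0,4)B 1/3 not
(0,5)R 2/4 satisfied
(0,6)R 2/3 satisfied
(1,0)R 3/4 satisfied
(1,2)B 3/6 satisfied
(1,3)B 4/6 satisfied
(1,5)R 3/6 satisfied
(1,6)B 1/4 not
(2,0)B 0/3 not
(2,1)R 3/6 satisfied
(2,2)B 3/6 satisfied
(2,3)B 3/7 satisfied
(2,4)R 3/6 satisfied
(2,5)B 1/5 not
(3,0)R 1/2 satisfied
(3,2)R 2/4 satisfied
(3,3)R 3/5 satisfied
(3,4)R 2/4 satisfied
(3,6)R 0/1 not
Unsatisfied: (0,2), (0,4), (1,6), (2,0), (2,5), (3,6) — 6 in total.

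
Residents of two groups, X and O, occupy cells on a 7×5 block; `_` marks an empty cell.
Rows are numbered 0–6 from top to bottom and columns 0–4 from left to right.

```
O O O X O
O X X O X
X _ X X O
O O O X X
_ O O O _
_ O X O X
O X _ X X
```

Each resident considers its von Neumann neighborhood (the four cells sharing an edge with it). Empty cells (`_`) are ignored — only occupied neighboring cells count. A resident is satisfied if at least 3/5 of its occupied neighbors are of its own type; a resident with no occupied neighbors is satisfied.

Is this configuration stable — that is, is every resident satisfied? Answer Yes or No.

No

Row 0: (0,0)O 2/2 ok · (0,1)O 2/3 ok · (0,2)O 1/3 unhappy · (0,3)X 0/3 unhappy · (0,4)O 0/2 unhappy
Row 1: (1,0)O 1/3 unhappy · (1,1)X 1/3 unhappy · (1,2)X 2/4 unhappy · (1,3)O 0/4 unhappy · (1,4)X 0/3 unhappy
Row 2: (2,0)X 0/2 unhappy · (2,2)X 2/3 ok · (2,3)X 2/4 unhappy · (2,4)O 0/3 unhappy
Row 3: (3,0)O 1/2 unhappy · (3,1)O 3/3 ok · (3,2)O 2/4 unhappy · (3,3)X 2/4 unhappy · (3,4)X 1/2 unhappy
Row 4: (4,1)O 3/3 ok · (4,2)O 3/4 ok · (4,3)O 2/3 ok
Row 5: (5,1)O 1/3 unhappy · (5,2)X 0/3 unhappy · (5,3)O 1/4 unhappy · (5,4)X 1/2 unhappy
Row 6: (6,0)O 0/1 unhappy · (6,1)X 0/2 unhappy · (6,3)X 1/2 unhappy · (6,4)X 2/2 ok
For instance (0,2) has only 1/3 same-type neighbors, below 3/5.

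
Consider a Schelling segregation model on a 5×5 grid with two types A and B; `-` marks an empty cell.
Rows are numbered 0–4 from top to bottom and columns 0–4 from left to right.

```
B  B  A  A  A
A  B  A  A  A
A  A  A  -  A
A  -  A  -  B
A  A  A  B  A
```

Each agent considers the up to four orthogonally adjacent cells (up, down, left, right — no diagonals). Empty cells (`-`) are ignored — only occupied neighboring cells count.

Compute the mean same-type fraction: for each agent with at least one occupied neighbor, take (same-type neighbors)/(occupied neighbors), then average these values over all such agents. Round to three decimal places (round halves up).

0.682

Row 0: (0,0)B 1/2 · (0,1)B 2/3 · (0,2)A 2/3 · (0,3)A 3/3 · (0,4)A 2/2
Row 1: (1,0)A 1/3 · (1,1)B 1/4 · (1,2)A 3/4 · (1,3)A 3/3 · (1,4)A 3/3
Row 2: (2,0)A 3/3 · (2,1)A 2/3 · (2,2)A 3/3 · (2,4)A 1/2
Row 3: (3,0)A 2/2 · (3,2)A 2/2 · (3,4)B 0/2
Row 4: (4,0)A 2/2 · (4,1)A 2/2 · (4,2)A 2/3 · (4,3)B 0/2 · (4,4)A 0/2
Sum over 22 agents: 1/2 + 2/3 + 2/3 + 3/3 + 2/2 + 1/3 + 1/4 + 3/4 + 3/3 + 3/3 + 3/3 + 2/3 + 3/3 + 1/2 + 2/2 + 2/2 + 0/2 + 2/2 + 2/2 + 2/3 + 0/2 + 0/2 = 15; mean = 15 ÷ 22 = 15/22 = 0.681818… → 0.682.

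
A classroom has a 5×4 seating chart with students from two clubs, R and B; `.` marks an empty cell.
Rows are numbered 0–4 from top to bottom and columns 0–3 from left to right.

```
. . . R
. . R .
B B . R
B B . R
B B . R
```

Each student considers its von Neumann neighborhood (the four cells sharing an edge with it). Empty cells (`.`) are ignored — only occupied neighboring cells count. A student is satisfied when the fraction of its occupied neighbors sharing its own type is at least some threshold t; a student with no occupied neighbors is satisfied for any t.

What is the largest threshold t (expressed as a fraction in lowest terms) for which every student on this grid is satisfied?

1/1

(0,3)R — no occupied neighbors
(1,2)R — no occupied neighbors
(2,0)B 2/2
(2,1)B 2/2
(2,3)R 1/1
(3,0)B 3/3
(3,1)B 3/3
(3,3)R 2/2
(4,0)B 2/2
(4,1)B 2/2
(4,3)R 1/1
The smallest same-type fraction is 2/2 at (2,0), which reduces to 1/1. Any threshold above that leaves this student unsatisfied.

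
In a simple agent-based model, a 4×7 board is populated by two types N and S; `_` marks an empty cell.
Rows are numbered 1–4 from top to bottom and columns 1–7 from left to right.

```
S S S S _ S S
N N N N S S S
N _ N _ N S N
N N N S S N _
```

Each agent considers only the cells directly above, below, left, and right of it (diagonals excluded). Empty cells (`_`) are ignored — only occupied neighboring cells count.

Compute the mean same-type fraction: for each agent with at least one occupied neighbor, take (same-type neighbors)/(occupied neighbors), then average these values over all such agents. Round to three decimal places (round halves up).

0.604

(1,1)S 1/2
(1,2)S 2/3
(1,3)S 2/3
(1,4)S 1/2
(1,6)S 2/2
(1,7)S 2/2
(2,1)N 2/3
(2,2)N 2/3
(2,3)N 3/4
(2,4)N 1/3
(2,5)S 1/3
(2,6)S 4/4
(2,7)S 2/3
(3,1)N 2/2
(3,3)N 2/2
(3,5)N 0/3
(3,6)S 1/4
(3,7)N 0/2
(4,1)N 2/2
(4,2)N 2/2
(4,3)N 2/3
(4,4)S 1/2
(4,5)S 1/3
(4,6)N 0/2
Sum over 24 agents: 1/2 + 2/3 + 2/3 + 1/2 + 2/2 + 2/2 + 2/3 + 2/3 + 3/4 + 1/3 + 1/3 + 4/4 + 2/3 + 2/2 + 2/2 + 0/3 + 1/4 + 0/2 + 2/2 + 2/2 + 2/3 + 1/2 + 1/3 + 0/2 = 29/2; mean = 29/2 ÷ 24 = 29/48 = 0.604166… → 0.604.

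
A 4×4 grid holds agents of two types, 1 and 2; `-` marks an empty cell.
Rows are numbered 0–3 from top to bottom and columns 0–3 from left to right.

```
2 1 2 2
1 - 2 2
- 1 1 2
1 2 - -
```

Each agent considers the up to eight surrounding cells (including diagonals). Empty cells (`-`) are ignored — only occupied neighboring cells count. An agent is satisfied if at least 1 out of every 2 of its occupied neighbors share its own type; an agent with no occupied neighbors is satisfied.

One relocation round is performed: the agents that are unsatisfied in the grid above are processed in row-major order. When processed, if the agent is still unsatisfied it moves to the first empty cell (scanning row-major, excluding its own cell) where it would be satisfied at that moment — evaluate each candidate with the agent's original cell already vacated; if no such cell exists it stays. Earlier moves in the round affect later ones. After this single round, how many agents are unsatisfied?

1

Initially unsatisfied (in order): (0,0), (0,1), (2,2), (3,1).
  (0,0) → (3,2).
  (0,1) → (0,0).
  (2,2) → (0,1).
  (3,1) → (2,2).
Resulting grid:
1 1 2 2
1 - 2 2
- 1 2 2
1 - 2 -
Unsatisfied now: (2,1).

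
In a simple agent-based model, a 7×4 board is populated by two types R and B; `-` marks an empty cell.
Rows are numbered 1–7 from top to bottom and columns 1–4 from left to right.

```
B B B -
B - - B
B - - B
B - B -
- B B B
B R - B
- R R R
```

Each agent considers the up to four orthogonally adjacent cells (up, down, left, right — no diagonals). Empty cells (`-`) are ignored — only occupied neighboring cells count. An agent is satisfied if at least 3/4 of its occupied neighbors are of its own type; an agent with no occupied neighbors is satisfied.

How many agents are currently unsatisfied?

5

Row 1: (1,1)B 2/2 ok · (1,2)B 2/2 ok · (1,3)B 1/1 ok
Row 2: (2,1)B 2/2 ok · (2,4)B 1/1 ok
Row 3: (3,1)B 2/2 ok · (3,4)B 1/1 ok
Row 4: (4,1)B 1/1 ok · (4,3)B 1/1 ok
Row 5: (5,2)B 1/2 unhappy · (5,3)B 3/3 ok · (5,4)B 2/2 ok
Row 6: (6,1)B 0/1 unhappy · (6,2)R 1/3 unhappy · (6,4)B 1/2 unhappy
Row 7: (7,2)R 2/2 ok · (7,3)R 2/2 ok · (7,4)R 1/2 unhappy
Unsatisfied: (5,2), (6,1), (6,2), (6,4), (7,4) — 5 in total.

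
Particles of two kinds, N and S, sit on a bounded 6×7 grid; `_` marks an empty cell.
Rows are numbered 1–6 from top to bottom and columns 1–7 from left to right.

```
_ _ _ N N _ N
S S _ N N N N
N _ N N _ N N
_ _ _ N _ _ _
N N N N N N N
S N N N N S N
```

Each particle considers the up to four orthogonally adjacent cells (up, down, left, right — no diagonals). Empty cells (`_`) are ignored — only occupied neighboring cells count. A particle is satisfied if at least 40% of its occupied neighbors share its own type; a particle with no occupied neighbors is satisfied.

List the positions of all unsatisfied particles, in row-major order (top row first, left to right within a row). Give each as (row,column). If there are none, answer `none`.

(1,4)N 2/2 ok
(1,5)N 2/2 ok
(1,7)N 1/1 ok
(2,1)S 1/2 ok
(2,2)S 1/1 ok
(2,4)N 3/3 ok
(2,5)N 3/3 ok
(2,6)N 3/3 ok
(2,7)N 3/3 ok
(3,1)N 0/1 unhappy
(3,3)N 1/1 ok
(3,4)N 3/3 ok
(3,6)N 2/2 ok
(3,7)N 2/2 ok
(4,4)N 2/2 ok
(5,1)N 1/2 ok
(5,2)N 3/3 ok
(5,3)N 3/3 ok
(5,4)N 4/4 ok
(5,5)N 3/3 ok
(5,6)N 2/3 ok
(5,7)N 2/2 ok
(6,1)S 0/2 unhappy
(6,2)N 2/3 ok
(6,3)N 3/3 ok
(6,4)N 3/3 ok
(6,5)N 2/3 ok
(6,6)S 0/3 unhappy
(6,7)N 1/2 ok

(3,1), (6,1), (6,6)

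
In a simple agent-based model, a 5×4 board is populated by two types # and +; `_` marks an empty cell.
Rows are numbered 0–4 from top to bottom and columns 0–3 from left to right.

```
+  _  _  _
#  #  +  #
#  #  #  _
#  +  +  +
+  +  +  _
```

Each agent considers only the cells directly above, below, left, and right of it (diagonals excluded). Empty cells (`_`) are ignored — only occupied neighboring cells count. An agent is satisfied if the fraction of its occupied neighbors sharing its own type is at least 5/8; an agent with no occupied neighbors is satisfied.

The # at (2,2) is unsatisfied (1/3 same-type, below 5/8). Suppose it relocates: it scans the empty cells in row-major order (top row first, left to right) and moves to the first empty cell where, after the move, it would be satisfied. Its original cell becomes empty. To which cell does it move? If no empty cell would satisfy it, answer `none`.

(0,3)

Vacating (2,2). Empty cells in order:
  (0,1): 1/2 same-type → still unsatisfied.
  (0,2): 0/1 same-type → still unsatisfied.
  (0,3): 1/1 same-type → satisfied — stop here.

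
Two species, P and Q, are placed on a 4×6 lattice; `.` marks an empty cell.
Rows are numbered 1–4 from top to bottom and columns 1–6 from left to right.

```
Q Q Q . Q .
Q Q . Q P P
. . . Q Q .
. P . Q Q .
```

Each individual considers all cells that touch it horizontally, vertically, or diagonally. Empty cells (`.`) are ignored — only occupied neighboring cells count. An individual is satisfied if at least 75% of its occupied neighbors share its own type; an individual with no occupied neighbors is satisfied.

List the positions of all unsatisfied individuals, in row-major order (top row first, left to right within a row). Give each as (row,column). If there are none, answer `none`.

Row 1: (1,1)Q 3/3 ✓ · (1,2)Q 4/4 ✓ · (1,3)Q 3/3 ✓ · (1,5)Q 1/3 ✗
Row 2: (2,1)Q 3/3 ✓ · (2,2)Q 4/4 ✓ · (2,4)Q 4/5 ✓ · (2,5)P 1/5 ✗ · (2,6)P 1/3 ✗
Row 3: (3,4)Q 4/5 ✓ · (3,5)Q 4/6 ✗
Row 4: (4,2)P 0/0 ✓ · (4,4)Q 3/3 ✓ · (4,5)Q 3/3 ✓

(1,5), (2,5), (2,6), (3,5)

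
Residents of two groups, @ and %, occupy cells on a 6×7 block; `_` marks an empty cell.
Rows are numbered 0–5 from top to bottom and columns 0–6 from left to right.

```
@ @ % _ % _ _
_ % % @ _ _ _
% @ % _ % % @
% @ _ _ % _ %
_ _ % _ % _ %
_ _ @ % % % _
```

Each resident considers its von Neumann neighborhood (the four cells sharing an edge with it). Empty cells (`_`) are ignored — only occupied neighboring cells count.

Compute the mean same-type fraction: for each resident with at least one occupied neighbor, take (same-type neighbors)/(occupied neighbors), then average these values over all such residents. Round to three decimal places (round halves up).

Row 0: (0,0)@ 1/1 · (0,1)@ 1/3 · (0,2)% 1/2 · (0,4)% — no occupied neighbors
Row 1: (1,1)% 1/3 · (1,2)% 3/4 · (1,3)@ 0/1
Row 2: (2,0)% 1/2 · (2,1)@ 1/4 · (2,2)% 1/2 · (2,4)% 2/2 · (2,5)% 1/2 · (2,6)@ 0/2
Row 3: (3,0)% 1/2 · (3,1)@ 1/2 · (3,4)% 2/2 · (3,6)% 1/2
Row 4: (4,2)% 0/1 · (4,4)% 2/2 · (4,6)% 1/1
Row 5: (5,2)@ 0/2 · (5,3)% 1/2 · (5,4)% 3/3 · (5,5)% 1/1
Sum over 23 residents: 1/1 + 1/3 + 1/2 + 1/3 + 3/4 + 0/1 + 1/2 + 1/4 + 1/2 + 2/2 + 1/2 + 0/2 + 1/2 + 1/2 + 2/2 + 1/2 + 0/1 + 2/2 + 1/1 + 0/2 + 1/2 + 3/3 + 1/1 = 38/3; mean = 38/3 ÷ 23 = 38/69 = 0.550724… → 0.551.

0.551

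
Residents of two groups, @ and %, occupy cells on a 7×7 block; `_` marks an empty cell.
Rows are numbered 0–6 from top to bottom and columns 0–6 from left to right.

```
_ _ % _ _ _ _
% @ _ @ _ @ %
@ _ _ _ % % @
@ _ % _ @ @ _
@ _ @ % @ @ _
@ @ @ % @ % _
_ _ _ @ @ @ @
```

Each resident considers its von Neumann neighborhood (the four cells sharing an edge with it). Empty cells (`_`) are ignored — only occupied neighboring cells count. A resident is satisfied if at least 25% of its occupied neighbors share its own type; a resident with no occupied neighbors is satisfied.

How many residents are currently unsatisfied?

7

Row 0: (0,2)% 0/0 ✓
Row 1: (1,0)% 0/2 ✗ · (1,1)@ 0/1 ✗ · (1,3)@ 0/0 ✓ · (1,5)@ 0/2 ✗ · (1,6)% 0/2 ✗
Row 2: (2,0)@ 1/2 ✓ · (2,4)% 1/2 ✓ · (2,5)% 1/4 ✓ · (2,6)@ 0/2 ✗
Row 3: (3,0)@ 2/2 ✓ · (3,2)% 0/1 ✗ · (3,4)@ 2/3 ✓ · (3,5)@ 2/3 ✓
Row 4: (4,0)@ 2/2 ✓ · (4,2)@ 1/3 ✓ · (4,3)% 1/3 ✓ · (4,4)@ 3/4 ✓ · (4,5)@ 2/3 ✓
Row 5: (5,0)@ 2/2 ✓ · (5,1)@ 2/2 ✓ · (5,2)@ 2/3 ✓ · (5,3)% 1/4 ✓ · (5,4)@ 2/4 ✓ · (5,5)% 0/3 ✗
Row 6: (6,3)@ 1/2 ✓ · (6,4)@ 3/3 ✓ · (6,5)@ 2/3 ✓ · (6,6)@ 1/1 ✓
Unsatisfied: (1,0), (1,1), (1,5), (1,6), (2,6), (3,2), (5,5) — 7 in total.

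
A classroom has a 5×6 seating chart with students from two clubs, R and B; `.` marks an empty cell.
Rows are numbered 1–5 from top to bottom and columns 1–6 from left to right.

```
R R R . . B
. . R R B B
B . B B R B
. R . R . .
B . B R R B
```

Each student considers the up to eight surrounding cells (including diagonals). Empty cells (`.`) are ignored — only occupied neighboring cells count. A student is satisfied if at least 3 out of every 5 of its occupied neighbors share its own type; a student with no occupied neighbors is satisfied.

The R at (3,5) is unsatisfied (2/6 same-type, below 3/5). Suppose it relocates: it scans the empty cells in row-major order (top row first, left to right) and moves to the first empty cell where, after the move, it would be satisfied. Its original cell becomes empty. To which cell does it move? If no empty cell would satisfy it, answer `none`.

(1,4)

Vacating (3,5). Empty cells in order:
  (1,4): 3/4 same-type → satisfied — stop here.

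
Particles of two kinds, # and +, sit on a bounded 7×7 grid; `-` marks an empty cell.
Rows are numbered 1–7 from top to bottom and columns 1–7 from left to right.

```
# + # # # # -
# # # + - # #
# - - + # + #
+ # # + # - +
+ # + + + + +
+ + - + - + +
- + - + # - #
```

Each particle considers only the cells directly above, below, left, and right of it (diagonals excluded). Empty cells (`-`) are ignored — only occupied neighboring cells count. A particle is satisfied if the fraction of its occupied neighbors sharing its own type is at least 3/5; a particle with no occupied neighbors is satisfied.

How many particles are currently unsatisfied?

Row 1: (1,1)# 1/2 unhappy · (1,2)+ 0/3 unhappy · (1,3)# 2/3 ok · (1,4)# 2/3 ok · (1,5)# 2/2 ok · (1,6)# 2/2 ok
Row 2: (2,1)# 3/3 ok · (2,2)# 2/3 ok · (2,3)# 2/3 ok · (2,4)+ 1/3 unhappy · (2,6)# 2/3 ok · (2,7)# 2/2 ok
Row 3: (3,1)# 1/2 unhappy · (3,4)+ 2/3 ok · (3,5)# 1/3 unhappy · (3,6)+ 0/3 unhappy · (3,7)# 1/3 unhappy
Row 4: (4,1)+ 1/3 unhappy · (4,2)# 2/3 ok · (4,3)# 1/3 unhappy · (4,4)+ 2/4 unhappy · (4,5)# 1/3 unhappy · (4,7)+ 1/2 unhappy
Row 5: (5,1)+ 2/3 ok · (5,2)# 1/4 unhappy · (5,3)+ 1/3 unhappy · (5,4)+ 4/4 ok · (5,5)+ 2/3 ok · (5,6)+ 3/3 ok · (5,7)+ 3/3 ok
Row 6: (6,1)+ 2/2 ok · (6,2)+ 2/3 ok · (6,4)+ 2/2 ok · (6,6)+ 2/2 ok · (6,7)+ 2/3 ok
Row 7: (7,2)+ 1/1 ok · (7,4)+ 1/2 unhappy · (7,5)# 0/1 unhappy · (7,7)# 0/1 unhappy
Unsatisfied: (1,1), (1,2), (2,4), (3,1), (3,5), (3,6), (3,7), (4,1), (4,3), (4,4), (4,5), (4,7), (5,2), (5,3), (7,4), (7,5), (7,7) — 17 in total.

17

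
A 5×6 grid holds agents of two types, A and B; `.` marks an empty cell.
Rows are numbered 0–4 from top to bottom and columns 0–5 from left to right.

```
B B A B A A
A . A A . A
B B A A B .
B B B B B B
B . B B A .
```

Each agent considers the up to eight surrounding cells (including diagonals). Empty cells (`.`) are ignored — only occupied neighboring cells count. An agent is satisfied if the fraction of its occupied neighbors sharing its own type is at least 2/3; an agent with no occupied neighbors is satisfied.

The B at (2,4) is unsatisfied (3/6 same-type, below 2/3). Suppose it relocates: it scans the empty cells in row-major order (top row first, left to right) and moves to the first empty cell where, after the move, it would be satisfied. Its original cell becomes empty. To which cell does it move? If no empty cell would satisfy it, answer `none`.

Vacating (2,4). Empty cells in order:
  (1,1): 4/8 same-type → still unsatisfied.
  (1,4): 1/6 same-type → still unsatisfied.
  (2,5): 2/3 same-type → satisfied — stop here.

(2,5)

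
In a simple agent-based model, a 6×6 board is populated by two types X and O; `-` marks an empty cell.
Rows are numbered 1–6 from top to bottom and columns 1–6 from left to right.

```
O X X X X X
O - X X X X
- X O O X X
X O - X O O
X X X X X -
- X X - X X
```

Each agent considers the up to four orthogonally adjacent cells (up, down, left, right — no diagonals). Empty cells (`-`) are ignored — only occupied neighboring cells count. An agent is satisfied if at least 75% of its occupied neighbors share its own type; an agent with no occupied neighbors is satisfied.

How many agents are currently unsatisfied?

14

Row 1: (1,1)O 1/2 unhappy · (1,2)X 1/2 unhappy · (1,3)X 3/3 ok · (1,4)X 3/3 ok · (1,5)X 3/3 ok · (1,6)X 2/2 ok
Row 2: (2,1)O 1/1 ok · (2,3)X 2/3 unhappy · (2,4)X 3/4 ok · (2,5)X 4/4 ok · (2,6)X 3/3 ok
Row 3: (3,2)X 0/2 unhappy · (3,3)O 1/3 unhappy · (3,4)O 1/4 unhappy · (3,5)X 2/4 unhappy · (3,6)X 2/3 unhappy
Row 4: (4,1)X 1/2 unhappy · (4,2)O 0/3 unhappy · (4,4)X 1/3 unhappy · (4,5)O 1/4 unhappy · (4,6)O 1/2 unhappy
Row 5: (5,1)X 2/2 ok · (5,2)X 3/4 ok · (5,3)X 3/3 ok · (5,4)X 3/3 ok · (5,5)X 2/3 unhappy
Row 6: (6,2)X 2/2 ok · (6,3)X 2/2 ok · (6,5)X 2/2 ok · (6,6)X 1/1 ok
Unsatisfied: (1,1), (1,2), (2,3), (3,2), (3,3), (3,4), (3,5), (3,6), (4,1), (4,2), (4,4), (4,5), (4,6), (5,5) — 14 in total.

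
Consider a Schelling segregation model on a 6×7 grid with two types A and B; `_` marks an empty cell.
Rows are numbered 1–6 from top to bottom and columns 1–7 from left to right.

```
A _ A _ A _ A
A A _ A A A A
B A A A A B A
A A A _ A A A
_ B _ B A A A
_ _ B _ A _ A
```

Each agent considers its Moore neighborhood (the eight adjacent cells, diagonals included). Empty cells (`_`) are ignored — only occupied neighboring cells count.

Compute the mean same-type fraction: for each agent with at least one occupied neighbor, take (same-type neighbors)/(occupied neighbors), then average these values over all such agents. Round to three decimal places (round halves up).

(1,1)A 2/2
(1,3)A 2/2
(1,5)A 3/3
(1,7)A 2/2
(2,1)A 3/4
(2,2)A 5/6
(2,4)A 6/6
(2,5)A 5/6
(2,6)A 6/7
(2,7)A 3/4
(3,1)B 0/5
(3,2)A 6/7
(3,3)A 6/6
(3,4)A 6/6
(3,5)A 6/7
(3,6)B 0/8
(3,7)A 4/5
(4,1)A 2/4
(4,2)A 4/6
(4,3)A 4/6
(4,5)A 5/7
(4,6)A 7/8
(4,7)A 4/5
(5,2)B 1/4
(5,4)B 1/5
(5,5)A 4/5
(5,6)A 7/7
(5,7)A 4/4
(6,3)B 2/2
(6,5)A 2/3
(6,7)A 2/2
Sum over 31 agents: 2/2 + 2/2 + 3/3 + 2/2 + 3/4 + 5/6 + 6/6 + 5/6 + 6/7 + 3/4 + 0/5 + 6/7 + 6/6 + 6/6 + 6/7 + 0/8 + 4/5 + 2/4 + 4/6 + 4/6 + 5/7 + 7/8 + 4/5 + 1/4 + 1/5 + 4/5 + 7/7 + 4/4 + 2/2 + 2/3 + 2/2 = 19889/840; mean = 19889/840 ÷ 31 = 19889/26040 = 0.763786… → 0.764.

0.764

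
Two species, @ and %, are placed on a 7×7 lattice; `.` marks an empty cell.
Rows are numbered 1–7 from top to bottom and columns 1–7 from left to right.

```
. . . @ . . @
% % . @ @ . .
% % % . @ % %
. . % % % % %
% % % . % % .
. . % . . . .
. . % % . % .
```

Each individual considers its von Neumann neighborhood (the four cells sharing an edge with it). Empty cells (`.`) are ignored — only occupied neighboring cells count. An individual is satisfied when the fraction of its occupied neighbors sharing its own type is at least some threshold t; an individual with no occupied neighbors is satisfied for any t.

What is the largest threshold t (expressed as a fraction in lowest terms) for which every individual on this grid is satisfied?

1/3

Row 1: (1,4)@ 1/1 · (1,7)@ — no occupied neighbors
Row 2: (2,1)% 2/2 · (2,2)% 2/2 · (2,4)@ 2/2 · (2,5)@ 2/2
Row 3: (3,1)% 2/2 · (3,2)% 3/3 · (3,3)% 2/2 · (3,5)@ 1/3 · (3,6)% 2/3 · (3,7)% 2/2
Row 4: (4,3)% 3/3 · (4,4)% 2/2 · (4,5)% 3/4 · (4,6)% 4/4 · (4,7)% 2/2
Row 5: (5,1)% 1/1 · (5,2)% 2/2 · (5,3)% 3/3 · (5,5)% 2/2 · (5,6)% 2/2
Row 6: (6,3)% 2/2
Row 7: (7,3)% 2/2 · (7,4)% 1/1 · (7,6)% — no occupied neighbors
The smallest same-type fraction is 1/3 at (3,5), which reduces to 1/3. Any threshold above that leaves this individual unsatisfied.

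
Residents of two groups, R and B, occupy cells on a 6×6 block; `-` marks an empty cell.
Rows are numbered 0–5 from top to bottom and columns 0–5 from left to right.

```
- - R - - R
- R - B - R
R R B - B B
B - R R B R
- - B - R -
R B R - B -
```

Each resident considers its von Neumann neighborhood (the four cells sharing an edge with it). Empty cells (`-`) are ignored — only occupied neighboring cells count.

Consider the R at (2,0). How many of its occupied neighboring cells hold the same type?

Occupied neighbors of (2,0): (3,0)=B, (2,1)=R.
Same type (R): 1 of 2.

1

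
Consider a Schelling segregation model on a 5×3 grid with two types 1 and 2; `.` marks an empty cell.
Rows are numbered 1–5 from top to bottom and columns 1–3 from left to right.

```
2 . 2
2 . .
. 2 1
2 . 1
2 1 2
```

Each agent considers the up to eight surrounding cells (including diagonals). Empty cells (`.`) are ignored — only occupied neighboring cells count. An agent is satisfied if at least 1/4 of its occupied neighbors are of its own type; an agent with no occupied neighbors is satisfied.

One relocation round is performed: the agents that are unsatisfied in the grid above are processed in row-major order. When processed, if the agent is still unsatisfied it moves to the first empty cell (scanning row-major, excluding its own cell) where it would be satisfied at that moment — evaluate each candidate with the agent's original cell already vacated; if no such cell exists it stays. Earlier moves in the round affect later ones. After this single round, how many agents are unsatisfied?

Initially unsatisfied (in order): (5,3).
  (5,3) → (1,2).
Resulting grid:
2 2 2
2 . .
. 2 1
2 . 1
2 1 .
All satisfied now.

0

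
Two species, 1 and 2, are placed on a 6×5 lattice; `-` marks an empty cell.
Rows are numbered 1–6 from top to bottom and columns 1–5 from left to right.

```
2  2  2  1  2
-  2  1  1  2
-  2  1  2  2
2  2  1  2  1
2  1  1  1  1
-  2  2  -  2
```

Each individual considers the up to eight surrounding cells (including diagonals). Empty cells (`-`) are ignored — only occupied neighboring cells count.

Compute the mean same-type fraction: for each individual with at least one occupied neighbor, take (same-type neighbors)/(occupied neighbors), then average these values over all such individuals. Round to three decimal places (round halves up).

Row 1: (1,1)2 2/2 · (1,2)2 3/4 · (1,3)2 2/5 · (1,4)1 2/5 · (1,5)2 1/3
Row 2: (2,2)2 4/6 · (2,3)1 3/8 · (2,4)1 3/8 · (2,5)2 3/5
Row 3: (3,2)2 3/6 · (3,3)1 3/8 · (3,4)2 3/8 · (3,5)2 3/5
Row 4: (4,1)2 3/4 · (4,2)2 3/7 · (4,3)1 4/8 · (4,4)2 2/8 · (4,5)1 2/5
Row 5: (5,1)2 3/4 · (5,2)1 2/7 · (5,3)1 3/7 · (5,4)1 4/7 · (5,5)1 2/4
Row 6: (6,2)2 2/4 · (6,3)2 1/4 · (6,5)2 0/2
Sum over 26 individuals: 2/2 + 3/4 + 2/5 + 2/5 + 1/3 + 4/6 + 3/8 + 3/8 + 3/5 + 3/6 + 3/8 + 3/8 + 3/5 + 3/4 + 3/7 + 4/8 + 2/8 + 2/5 + 3/4 + 2/7 + 3/7 + 4/7 + 2/4 + 2/4 + 1/4 + 0/2 = 1731/140; mean = 1731/140 ÷ 26 = 1731/3640 = 0.475549… → 0.476.

0.476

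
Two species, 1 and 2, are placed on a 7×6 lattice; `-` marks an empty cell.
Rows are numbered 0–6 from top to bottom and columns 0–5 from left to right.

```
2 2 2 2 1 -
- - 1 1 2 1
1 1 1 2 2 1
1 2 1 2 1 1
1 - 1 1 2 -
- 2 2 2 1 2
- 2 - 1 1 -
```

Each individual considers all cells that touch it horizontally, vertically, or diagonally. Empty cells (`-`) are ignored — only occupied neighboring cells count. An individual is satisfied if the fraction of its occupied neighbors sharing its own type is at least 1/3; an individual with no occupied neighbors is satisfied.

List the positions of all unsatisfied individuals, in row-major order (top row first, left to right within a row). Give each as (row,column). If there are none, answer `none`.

(3,1), (4,2), (5,3)

Row 0: (0,0)2 1/1 ✓ · (0,1)2 2/3 ✓ · (0,2)2 2/4 ✓ · (0,3)2 2/5 ✓ · (0,4)1 2/4 ✓
Row 1: (1,2)1 3/7 ✓ · (1,3)1 3/8 ✓ · (1,4)2 3/7 ✓ · (1,5)1 2/4 ✓
Row 2: (2,0)1 2/3 ✓ · (2,1)1 5/6 ✓ · (2,2)1 4/7 ✓ · (2,3)2 3/8 ✓ · (2,4)2 3/8 ✓ · (2,5)1 3/5 ✓
Row 3: (3,0)1 3/4 ✓ · (3,1)2 0/7 ✗ · (3,2)1 4/7 ✓ · (3,3)2 3/8 ✓ · (3,4)1 3/7 ✓ · (3,5)1 2/4 ✓
Row 4: (4,0)1 1/3 ✓ · (4,2)1 2/7 ✗ · (4,3)1 4/8 ✓ · (4,4)2 3/7 ✓
Row 5: (5,1)2 2/4 ✓ · (5,2)2 3/6 ✓ · (5,3)2 2/7 ✗ · (5,4)1 3/6 ✓ · (5,5)2 1/3 ✓
Row 6: (6,1)2 2/2 ✓ · (6,3)1 2/4 ✓ · (6,4)1 2/4 ✓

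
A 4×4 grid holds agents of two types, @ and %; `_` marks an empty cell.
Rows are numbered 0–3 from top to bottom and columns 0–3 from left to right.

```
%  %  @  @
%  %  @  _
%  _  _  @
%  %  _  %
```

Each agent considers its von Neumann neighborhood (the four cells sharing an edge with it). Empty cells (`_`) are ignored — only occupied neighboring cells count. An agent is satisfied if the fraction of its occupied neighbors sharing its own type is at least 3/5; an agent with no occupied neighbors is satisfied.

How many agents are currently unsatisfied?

3

Row 0: (0,0)% 2/2 satisfied · (0,1)% 2/3 satisfied · (0,2)@ 2/3 satisfied · (0,3)@ 1/1 satisfied
Row 1: (1,0)% 3/3 satisfied · (1,1)% 2/3 satisfied · (1,2)@ 1/2 not
Row 2: (2,0)% 2/2 satisfied · (2,3)@ 0/1 not
Row 3: (3,0)% 2/2 satisfied · (3,1)% 1/1 satisfied · (3,3)% 0/1 not
Unsatisfied: (1,2), (2,3), (3,3) — 3 in total.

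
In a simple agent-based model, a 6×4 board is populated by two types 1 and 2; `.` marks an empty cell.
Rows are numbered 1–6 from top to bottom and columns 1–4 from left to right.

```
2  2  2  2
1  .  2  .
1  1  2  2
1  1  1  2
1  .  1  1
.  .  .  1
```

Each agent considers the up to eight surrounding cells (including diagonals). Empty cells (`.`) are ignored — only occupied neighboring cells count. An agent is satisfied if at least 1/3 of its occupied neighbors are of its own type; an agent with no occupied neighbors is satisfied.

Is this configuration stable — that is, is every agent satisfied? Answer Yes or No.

(1,1)2 1/2 ok
(1,2)2 3/4 ok
(1,3)2 3/3 ok
(1,4)2 2/2 ok
(2,1)1 2/4 ok
(2,3)2 5/6 ok
(3,1)1 4/4 ok
(3,2)1 5/7 ok
(3,3)2 3/6 ok
(3,4)2 3/4 ok
(4,1)1 4/4 ok
(4,2)1 6/7 ok
(4,3)1 4/7 ok
(4,4)2 2/5 ok
(5,1)1 2/2 ok
(5,3)1 4/5 ok
(5,4)1 3/4 ok
(6,4)1 2/2 ok
All meet the threshold, so the configuration is stable.

Yes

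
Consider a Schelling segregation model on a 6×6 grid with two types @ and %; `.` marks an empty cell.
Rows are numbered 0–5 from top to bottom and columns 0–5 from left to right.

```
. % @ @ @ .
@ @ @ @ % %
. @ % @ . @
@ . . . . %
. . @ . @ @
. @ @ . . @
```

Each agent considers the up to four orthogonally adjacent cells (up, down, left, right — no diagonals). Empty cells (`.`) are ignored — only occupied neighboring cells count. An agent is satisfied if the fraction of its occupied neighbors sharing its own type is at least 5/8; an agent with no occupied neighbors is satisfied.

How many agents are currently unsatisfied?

9

Row 0: (0,1)% 0/2 ✗ · (0,2)@ 2/3 ✓ · (0,3)@ 3/3 ✓ · (0,4)@ 1/2 ✗
Row 1: (1,0)@ 1/1 ✓ · (1,1)@ 3/4 ✓ · (1,2)@ 3/4 ✓ · (1,3)@ 3/4 ✓ · (1,4)% 1/3 ✗ · (1,5)% 1/2 ✗
Row 2: (2,1)@ 1/2 ✗ · (2,2)% 0/3 ✗ · (2,3)@ 1/2 ✗ · (2,5)@ 0/2 ✗
Row 3: (3,0)@ 0/0 ✓ · (3,5)% 0/2 ✗
Row 4: (4,2)@ 1/1 ✓ · (4,4)@ 1/1 ✓ · (4,5)@ 2/3 ✓
Row 5: (5,1)@ 1/1 ✓ · (5,2)@ 2/2 ✓ · (5,5)@ 1/1 ✓
Unsatisfied: (0,1), (0,4), (1,4), (1,5), (2,1), (2,2), (2,3), (2,5), (3,5) — 9 in total.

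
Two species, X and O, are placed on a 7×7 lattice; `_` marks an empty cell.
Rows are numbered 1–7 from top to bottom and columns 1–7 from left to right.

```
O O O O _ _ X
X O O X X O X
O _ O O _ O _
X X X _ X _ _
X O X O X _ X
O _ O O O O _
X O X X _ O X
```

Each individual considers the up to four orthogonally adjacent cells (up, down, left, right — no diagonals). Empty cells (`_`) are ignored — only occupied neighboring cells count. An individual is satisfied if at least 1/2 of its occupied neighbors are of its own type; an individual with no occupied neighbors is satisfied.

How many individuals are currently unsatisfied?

15

(1,1)O 1/2 satisfied
(1,2)O 3/3 satisfied
(1,3)O 3/3 satisfied
(1,4)O 1/2 satisfied
(1,7)X 1/1 satisfied
(2,1)X 0/3 not
(2,2)O 2/3 satisfied
(2,3)O 3/4 satisfied
(2,4)X 1/4 not
(2,5)X 1/2 satisfied
(2,6)O 1/3 not
(2,7)X 1/2 satisfied
(3,1)O 0/2 not
(3,3)O 2/3 satisfied
(3,4)O 1/2 satisfied
(3,6)O 1/1 satisfied
(4,1)X 2/3 satisfied
(4,2)X 2/3 satisfied
(4,3)X 2/3 satisfied
(4,5)X 1/1 satisfied
(5,1)X 1/3 not
(5,2)O 0/3 not
(5,3)X 1/4 not
(5,4)O 1/3 not
(5,5)X 1/3 not
(5,7)X 0/0 satisfied
(6,1)O 0/2 not
(6,3)O 1/3 not
(6,4)O 3/4 satisfied
(6,5)O 2/3 satisfied
(6,6)O 2/2 satisfied
(7,1)X 0/2 not
(7,2)O 0/2 not
(7,3)X 1/3 not
(7,4)X 1/2 satisfied
(7,6)O 1/2 satisfied
(7,7)X 0/1 not
Unsatisfied: (2,1), (2,4), (2,6), (3,1), (5,1), (5,2), (5,3), (5,4), (5,5), (6,1), (6,3), (7,1), (7,2), (7,3), (7,7) — 15 in total.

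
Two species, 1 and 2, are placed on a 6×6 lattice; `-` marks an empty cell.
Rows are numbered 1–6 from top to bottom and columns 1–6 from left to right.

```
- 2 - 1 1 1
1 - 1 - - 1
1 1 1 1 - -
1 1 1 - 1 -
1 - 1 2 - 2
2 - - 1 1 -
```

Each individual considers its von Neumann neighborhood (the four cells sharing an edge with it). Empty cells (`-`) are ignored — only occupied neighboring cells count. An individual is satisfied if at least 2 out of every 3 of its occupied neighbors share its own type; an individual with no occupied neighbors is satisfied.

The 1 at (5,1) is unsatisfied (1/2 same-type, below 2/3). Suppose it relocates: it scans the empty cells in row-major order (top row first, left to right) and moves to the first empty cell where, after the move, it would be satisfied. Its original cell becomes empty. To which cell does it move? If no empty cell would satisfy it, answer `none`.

(1,3)

Vacating (5,1). Empty cells in order:
  (1,1): 1/2 same-type → still unsatisfied.
  (1,3): 2/3 same-type → satisfied — stop here.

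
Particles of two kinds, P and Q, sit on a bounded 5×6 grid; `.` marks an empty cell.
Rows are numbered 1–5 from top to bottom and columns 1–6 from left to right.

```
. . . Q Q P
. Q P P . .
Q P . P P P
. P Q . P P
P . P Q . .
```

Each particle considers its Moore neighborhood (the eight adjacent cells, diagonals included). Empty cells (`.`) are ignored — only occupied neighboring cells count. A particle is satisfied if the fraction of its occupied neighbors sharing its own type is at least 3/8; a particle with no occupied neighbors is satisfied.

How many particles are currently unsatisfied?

Row 1: (1,4)Q 1/3 unhappy · (1,5)Q 1/3 unhappy · (1,6)P 0/1 unhappy
Row 2: (2,2)Q 1/3 unhappy · (2,3)P 3/5 ok · (2,4)P 3/5 ok
Row 3: (3,1)Q 1/3 unhappy · (3,2)P 2/5 ok · (3,4)P 4/5 ok · (3,5)P 5/5 ok · (3,6)P 3/3 ok
Row 4: (4,2)P 3/5 ok · (4,3)Q 1/5 unhappy · (4,5)P 4/5 ok · (4,6)P 3/3 ok
Row 5: (5,1)P 1/1 ok · (5,3)P 1/3 unhappy · (5,4)Q 1/3 unhappy
Unsatisfied: (1,4), (1,5), (1,6), (2,2), (3,1), (4,3), (5,3), (5,4) — 8 in total.

8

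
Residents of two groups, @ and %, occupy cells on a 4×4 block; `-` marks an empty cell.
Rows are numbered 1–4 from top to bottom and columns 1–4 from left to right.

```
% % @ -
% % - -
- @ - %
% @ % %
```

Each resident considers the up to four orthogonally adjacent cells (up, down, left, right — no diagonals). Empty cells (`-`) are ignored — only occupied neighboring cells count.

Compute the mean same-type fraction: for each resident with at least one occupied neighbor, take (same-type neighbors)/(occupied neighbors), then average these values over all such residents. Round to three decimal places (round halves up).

0.606

(1,1)% 2/2
(1,2)% 2/3
(1,3)@ 0/1
(2,1)% 2/2
(2,2)% 2/3
(3,2)@ 1/2
(3,4)% 1/1
(4,1)% 0/1
(4,2)@ 1/3
(4,3)% 1/2
(4,4)% 2/2
Sum over 11 residents: 2/2 + 2/3 + 0/1 + 2/2 + 2/3 + 1/2 + 1/1 + 0/1 + 1/3 + 1/2 + 2/2 = 20/3; mean = 20/3 ÷ 11 = 20/33 = 0.606060… → 0.606.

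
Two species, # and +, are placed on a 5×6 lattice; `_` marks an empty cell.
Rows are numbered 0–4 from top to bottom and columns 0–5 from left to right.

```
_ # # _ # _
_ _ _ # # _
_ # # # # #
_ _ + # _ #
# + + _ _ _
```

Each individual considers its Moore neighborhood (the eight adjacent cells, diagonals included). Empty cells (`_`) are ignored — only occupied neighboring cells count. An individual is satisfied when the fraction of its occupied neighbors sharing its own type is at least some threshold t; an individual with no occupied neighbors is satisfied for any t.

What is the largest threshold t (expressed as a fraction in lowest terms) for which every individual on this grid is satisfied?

Row 0: (0,1)# 1/1 · (0,2)# 2/2 · (0,4)# 2/2
Row 1: (1,3)# 6/6 · (1,4)# 5/5
Row 2: (2,1)# 1/2 · (2,2)# 4/5 · (2,3)# 5/6 · (2,4)# 6/6 · (2,5)# 3/3
Row 3: (3,2)+ 2/6 · (3,3)# 3/5 · (3,5)# 2/2
Row 4: (4,0)# 0/1 · (4,1)+ 2/3 · (4,2)+ 2/3
The smallest same-type fraction is 0/1 at (4,0), which reduces to 0/1. Any threshold above that leaves this individual unsatisfied.

0/1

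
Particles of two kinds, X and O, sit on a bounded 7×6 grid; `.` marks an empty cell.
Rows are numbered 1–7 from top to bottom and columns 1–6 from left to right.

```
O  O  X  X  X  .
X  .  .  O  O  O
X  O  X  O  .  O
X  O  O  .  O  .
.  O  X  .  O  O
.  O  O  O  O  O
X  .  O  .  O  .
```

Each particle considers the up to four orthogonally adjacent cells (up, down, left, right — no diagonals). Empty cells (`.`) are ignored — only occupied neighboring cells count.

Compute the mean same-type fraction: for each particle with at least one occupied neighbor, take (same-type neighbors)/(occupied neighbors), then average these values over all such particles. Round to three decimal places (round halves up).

0.690

Row 1: (1,1)O 1/2 · (1,2)O 1/2 · (1,3)X 1/2 · (1,4)X 2/3 · (1,5)X 1/2
Row 2: (2,1)X 1/2 · (2,4)O 2/3 · (2,5)O 2/3 · (2,6)O 2/2
Row 3: (3,1)X 2/3 · (3,2)O 1/3 · (3,3)X 0/3 · (3,4)O 1/2 · (3,6)O 1/1
Row 4: (4,1)X 1/2 · (4,2)O 3/4 · (4,3)O 1/3 · (4,5)O 1/1
Row 5: (5,2)O 2/3 · (5,3)X 0/3 · (5,5)O 3/3 · (5,6)O 2/2
Row 6: (6,2)O 2/2 · (6,3)O 3/4 · (6,4)O 2/2 · (6,5)O 4/4 · (6,6)O 2/2
Row 7: (7,1)X — no occupied neighbors · (7,3)O 1/1 · (7,5)O 1/1
Sum over 29 particles: 1/2 + 1/2 + 1/2 + 2/3 + 1/2 + 1/2 + 2/3 + 2/3 + 2/2 + 2/3 + 1/3 + 0/3 + 1/2 + 1/1 + 1/2 + 3/4 + 1/3 + 1/1 + 2/3 + 0/3 + 3/3 + 2/2 + 2/2 + 3/4 + 2/2 + 4/4 + 2/2 + 1/1 + 1/1 = 20; mean = 20 ÷ 29 = 20/29 = 0.689655… → 0.690.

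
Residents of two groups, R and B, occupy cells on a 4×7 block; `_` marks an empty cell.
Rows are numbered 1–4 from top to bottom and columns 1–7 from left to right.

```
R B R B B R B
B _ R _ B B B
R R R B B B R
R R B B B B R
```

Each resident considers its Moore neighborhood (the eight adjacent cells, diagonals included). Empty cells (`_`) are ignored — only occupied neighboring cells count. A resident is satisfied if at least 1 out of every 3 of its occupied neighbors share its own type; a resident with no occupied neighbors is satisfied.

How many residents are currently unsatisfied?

Row 1: (1,1)R 0/2 not · (1,2)B 1/4 not · (1,3)R 1/3 satisfied · (1,4)B 2/4 satisfied · (1,5)B 3/4 satisfied · (1,6)R 0/5 not · (1,7)B 2/3 satisfied
Row 2: (2,1)B 1/4 not · (2,3)R 3/6 satisfied · (2,5)B 6/7 satisfied · (2,6)B 6/8 satisfied · (2,7)B 3/5 satisfied
Row 3: (3,1)R 3/4 satisfied · (3,2)R 5/7 satisfied · (3,3)R 3/6 satisfied · (3,4)B 5/7 satisfied · (3,5)B 7/7 satisfied · (3,6)B 6/8 satisfied · (3,7)R 1/5 not
Row 4: (4,1)R 3/3 satisfied · (4,2)R 4/5 satisfied · (4,3)B 2/5 satisfied · (4,4)B 4/5 satisfied · (4,5)B 5/5 satisfied · (4,6)B 3/5 satisfied · (4,7)R 1/3 satisfied
Unsatisfied: (1,1), (1,2), (1,6), (2,1), (3,7) — 5 in total.

5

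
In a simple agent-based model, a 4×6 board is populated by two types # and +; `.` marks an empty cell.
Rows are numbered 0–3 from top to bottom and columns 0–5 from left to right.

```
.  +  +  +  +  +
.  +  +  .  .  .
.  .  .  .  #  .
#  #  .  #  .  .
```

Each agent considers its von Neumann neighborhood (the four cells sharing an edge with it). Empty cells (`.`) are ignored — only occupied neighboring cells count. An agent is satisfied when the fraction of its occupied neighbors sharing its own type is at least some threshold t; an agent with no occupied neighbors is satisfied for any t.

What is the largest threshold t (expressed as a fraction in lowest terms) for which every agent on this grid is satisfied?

(0,1)+ 2/2
(0,2)+ 3/3
(0,3)+ 2/2
(0,4)+ 2/2
(0,5)+ 1/1
(1,1)+ 2/2
(1,2)+ 2/2
(2,4)# — no occupied neighbors
(3,0)# 1/1
(3,1)# 1/1
(3,3)# — no occupied neighbors
The smallest same-type fraction is 2/2 at (0,1), which reduces to 1/1. Any threshold above that leaves this agent unsatisfied.

1/1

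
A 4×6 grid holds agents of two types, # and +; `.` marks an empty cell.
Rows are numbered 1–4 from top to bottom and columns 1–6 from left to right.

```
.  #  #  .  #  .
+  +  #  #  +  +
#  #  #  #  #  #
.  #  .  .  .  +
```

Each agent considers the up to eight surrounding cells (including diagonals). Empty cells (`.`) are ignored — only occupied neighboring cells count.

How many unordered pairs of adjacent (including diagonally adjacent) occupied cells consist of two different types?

Scan each occupied cell's neighbors to the right and below (and the two forward diagonals) so each pair is counted once.
Row 1: #(1,2)–#(1,3)= #(1,2)–+(2,2)≠ #(1,2)–#(2,3)= #(1,2)–+(2,1)≠ #(1,3)–#(2,3)= #(1,3)–#(2,4)= #(1,3)–+(2,2)≠ #(1,5)–+(2,5)≠ #(1,5)–+(2,6)≠ #(1,5)–#(2,4)=  → 5/10 unlike.
Row 2: +(2,1)–+(2,2)= +(2,1)–#(3,1)≠ +(2,1)–#(3,2)≠ +(2,2)–#(2,3)≠ +(2,2)–#(3,2)≠ +(2,2)–#(3,3)≠ +(2,2)–#(3,1)≠ #(2,3)–#(2,4)= #(2,3)–#(3,3)= #(2,3)–#(3,4)= #(2,3)–#(3,2)= #(2,4)–+(2,5)≠ #(2,4)–#(3,4)= #(2,4)–#(3,5)= #(2,4)–#(3,3)= +(2,5)–+(2,6)= +(2,5)–#(3,5)≠ +(2,5)–#(3,6)≠ +(2,5)–#(3,4)≠ +(2,6)–#(3,6)≠ +(2,6)–#(3,5)≠  → 12/21 unlike.
Row 3: #(3,1)–#(3,2)= #(3,1)–#(4,2)= #(3,2)–#(3,3)= #(3,2)–#(4,2)= #(3,3)–#(3,4)= #(3,3)–#(4,2)= #(3,4)–#(3,5)= #(3,5)–#(3,6)= #(3,5)–+(4,6)≠ #(3,6)–+(4,6)≠  → 2/10 unlike.
Total adjacent occupied pairs: 41; unlike-type pairs: 19.

19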